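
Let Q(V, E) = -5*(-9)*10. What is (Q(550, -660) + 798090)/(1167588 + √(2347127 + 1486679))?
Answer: 466182860760/681628951969 - 399270*√3833806/681628951969 ≈ 0.68278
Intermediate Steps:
Q(V, E) = 450 (Q(V, E) = 45*10 = 450)
(Q(550, -660) + 798090)/(1167588 + √(2347127 + 1486679)) = (450 + 798090)/(1167588 + √(2347127 + 1486679)) = 798540/(1167588 + √3833806)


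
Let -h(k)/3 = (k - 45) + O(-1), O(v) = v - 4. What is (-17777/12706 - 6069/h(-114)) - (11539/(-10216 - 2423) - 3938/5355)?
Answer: -25826622558497/2136884025780 ≈ -12.086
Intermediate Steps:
O(v) = -4 + v
h(k) = 150 - 3*k (h(k) = -3*((k - 45) + (-4 - 1)) = -3*((-45 + k) - 5) = -3*(-50 + k) = 150 - 3*k)
(-17777/12706 - 6069/h(-114)) - (11539/(-10216 - 2423) - 3938/5355) = (-17777/12706 - 6069/(150 - 3*(-114))) - (11539/(-10216 - 2423) - 3938/5355) = (-17777*1/12706 - 6069/(150 + 342)) - (11539/(-12639) - 3938*1/5355) = (-17777/12706 - 6069/492) - (11539*(-1/12639) - 3938/5355) = (-17777/12706 - 6069*1/492) - (-1049/1149 - 3938/5355) = (-17777/12706 - 2023/164) - 1*(-3380719/2050965) = -14309833/1041892 + 3380719/2050965 = -25826622558497/2136884025780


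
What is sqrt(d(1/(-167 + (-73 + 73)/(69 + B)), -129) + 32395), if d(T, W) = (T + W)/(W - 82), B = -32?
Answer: sqrt(40223886790683)/35237 ≈ 179.99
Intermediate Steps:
d(T, W) = (T + W)/(-82 + W)
sqrt(d(1/(-167 + (-73 + 73)/(69 + B)), -129) + 32395) = sqrt((1/(-167 + (-73 + 73)/(69 - 32)) - 129)/(-82 - 129) + 32395) = sqrt((1/(-167 + 0/37) - 129)/(-211) + 32395) = sqrt(-(1/(-167 + 0*(1/37)) - 129)/211 + 32395) = sqrt(-(1/(-167 + 0) - 129)/211 + 32395) = sqrt(-(1/(-167) - 129)/211 + 32395) = sqrt(-(-1/167 - 129)/211 + 32395) = sqrt(-1/211*(-21544/167) + 32395) = sqrt(21544/35237 + 32395) = sqrt(1141524159/35237) = sqrt(40223886790683)/35237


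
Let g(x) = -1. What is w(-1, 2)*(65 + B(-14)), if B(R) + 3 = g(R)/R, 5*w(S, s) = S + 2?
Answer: 869/70 ≈ 12.414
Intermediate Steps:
w(S, s) = ⅖ + S/5 (w(S, s) = (S + 2)/5 = (2 + S)/5 = ⅖ + S/5)
B(R) = -3 - 1/R
w(-1, 2)*(65 + B(-14)) = (⅖ + (⅕)*(-1))*(65 + (-3 - 1/(-14))) = (⅖ - ⅕)*(65 + (-3 - 1*(-1/14))) = (65 + (-3 + 1/14))/5 = (65 - 41/14)/5 = (⅕)*(869/14) = 869/70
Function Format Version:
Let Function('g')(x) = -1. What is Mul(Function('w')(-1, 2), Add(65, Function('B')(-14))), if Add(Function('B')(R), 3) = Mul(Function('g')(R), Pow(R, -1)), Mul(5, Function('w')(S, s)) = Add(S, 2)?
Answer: Rational(869, 70) ≈ 12.414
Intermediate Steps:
Function('w')(S, s) = Add(Rational(2, 5), Mul(Rational(1, 5), S)) (Function('w')(S, s) = Mul(Rational(1, 5), Add(S, 2)) = Mul(Rational(1, 5), Add(2, S)) = Add(Rational(2, 5), Mul(Rational(1, 5), S)))
Function('B')(R) = Add(-3, Mul(-1, Pow(R, -1)))
Mul(Function('w')(-1, 2), Add(65, Function('B')(-14))) = Mul(Add(Rational(2, 5), Mul(Rational(1, 5), -1)), Add(65, Add(-3, Mul(-1, Pow(-14, -1))))) = Mul(Add(Rational(2, 5), Rational(-1, 5)), Add(65, Add(-3, Mul(-1, Rational(-1, 14))))) = Mul(Rational(1, 5), Add(65, Add(-3, Rational(1, 14)))) = Mul(Rational(1, 5), Add(65, Rational(-41, 14))) = Mul(Rational(1, 5), Rational(869, 14)) = Rational(869, 70)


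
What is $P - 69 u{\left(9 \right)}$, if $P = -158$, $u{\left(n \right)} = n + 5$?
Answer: $-1124$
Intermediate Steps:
$u{\left(n \right)} = 5 + n$
$P - 69 u{\left(9 \right)} = -158 - 69 \left(5 + 9\right) = -158 - 966 = -1124$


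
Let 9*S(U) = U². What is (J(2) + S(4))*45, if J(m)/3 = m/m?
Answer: 215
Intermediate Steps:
S(U) = U²/9
J(m) = 3 (J(m) = 3*(m/m) = 3*1 = 3)
(J(2) + S(4))*45 = (3 + (⅑)*4²)*45 = (3 + (⅑)*16)*45 = (3 + 16/9)*45 = (43/9)*45 = 215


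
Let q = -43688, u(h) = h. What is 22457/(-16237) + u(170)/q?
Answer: -491930853/354681028 ≈ -1.3870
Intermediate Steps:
22457/(-16237) + u(170)/q = 22457/(-16237) + 170/(-43688) = 22457*(-1/16237) + 170*(-1/43688) = -22457/16237 - 85/21844 = -491930853/354681028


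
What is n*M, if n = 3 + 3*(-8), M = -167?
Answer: 3507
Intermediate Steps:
n = -21 (n = 3 - 24 = -21)
n*M = -21*(-167) = 3507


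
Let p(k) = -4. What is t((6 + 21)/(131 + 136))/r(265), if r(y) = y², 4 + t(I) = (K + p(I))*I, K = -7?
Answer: -91/1250005 ≈ -7.2800e-5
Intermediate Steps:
t(I) = -4 - 11*I (t(I) = -4 + (-7 - 4)*I = -4 - 11*I)
t((6 + 21)/(131 + 136))/r(265) = (-4 - 11*(6 + 21)/(131 + 136))/(265²) = (-4 - 297/267)/70225 = (-4 - 297/267)*(1/70225) = (-4 - 11*9/89)*(1/70225) = (-4 - 99/89)*(1/70225) = -455/89*1/70225 = -91/1250005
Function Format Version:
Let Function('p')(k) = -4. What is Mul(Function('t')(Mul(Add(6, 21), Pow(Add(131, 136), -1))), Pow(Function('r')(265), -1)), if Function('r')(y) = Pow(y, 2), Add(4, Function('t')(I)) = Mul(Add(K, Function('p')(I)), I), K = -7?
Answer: Rational(-91, 1250005) ≈ -7.2800e-5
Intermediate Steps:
Function('t')(I) = Add(-4, Mul(-11, I)) (Function('t')(I) = Add(-4, Mul(Add(-7, -4), I)) = Add(-4, Mul(-11, I)))
Mul(Function('t')(Mul(Add(6, 21), Pow(Add(131, 136), -1))), Pow(Function('r')(265), -1)) = Mul(Add(-4, Mul(-11, Mul(Add(6, 21), Pow(Add(131, 136), -1)))), Pow(Pow(265, 2), -1)) = Mul(Add(-4, Mul(-11, Mul(27, Pow(267, -1)))), Pow(70225, -1)) = Mul(Add(-4, Mul(-11, Mul(27, Rational(1, 267)))), Rational(1, 70225)) = Mul(Add(-4, Mul(-11, Rational(9, 89))), Rational(1, 70225)) = Mul(Add(-4, Rational(-99, 89)), Rational(1, 70225)) = Mul(Rational(-455, 89), Rational(1, 70225)) = Rational(-91, 1250005)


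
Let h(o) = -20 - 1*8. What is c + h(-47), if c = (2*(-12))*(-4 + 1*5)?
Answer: -52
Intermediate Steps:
h(o) = -28 (h(o) = -20 - 8 = -28)
c = -24 (c = -24*(-4 + 5) = -24*1 = -24)
c + h(-47) = -24 - 28 = -52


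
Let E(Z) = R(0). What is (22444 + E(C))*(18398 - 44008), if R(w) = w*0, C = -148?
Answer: -574790840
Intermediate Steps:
R(w) = 0
E(Z) = 0
(22444 + E(C))*(18398 - 44008) = (22444 + 0)*(18398 - 44008) = 22444*(-25610) = -574790840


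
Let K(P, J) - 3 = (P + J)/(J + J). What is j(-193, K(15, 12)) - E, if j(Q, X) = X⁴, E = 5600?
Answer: -21751679/4096 ≈ -5310.5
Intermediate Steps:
K(P, J) = 3 + (J + P)/(2*J) (K(P, J) = 3 + (P + J)/(J + J) = 3 + (J + P)/((2*J)) = 3 + (J + P)*(1/(2*J)) = 3 + (J + P)/(2*J))
j(-193, K(15, 12)) - E = ((½)*(15 + 7*12)/12)⁴ - 1*5600 = ((½)*(1/12)*(15 + 84))⁴ - 5600 = ((½)*(1/12)*99)⁴ - 5600 = (33/8)⁴ - 5600 = 1185921/4096 - 5600 = -21751679/4096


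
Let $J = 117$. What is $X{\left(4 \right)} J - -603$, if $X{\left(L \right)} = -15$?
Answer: $-1152$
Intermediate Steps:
$X{\left(4 \right)} J - -603 = \left(-15\right) 117 - -603 = -1755 + 603 = -1152$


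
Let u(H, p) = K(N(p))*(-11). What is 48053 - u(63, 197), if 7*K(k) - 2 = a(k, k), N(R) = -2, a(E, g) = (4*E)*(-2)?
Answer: 336569/7 ≈ 48081.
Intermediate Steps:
a(E, g) = -8*E
K(k) = 2/7 - 8*k/7 (K(k) = 2/7 + (-8*k)/7 = 2/7 - 8*k/7)
u(H, p) = -198/7 (u(H, p) = (2/7 - 8/7*(-2))*(-11) = (2/7 + 16/7)*(-11) = (18/7)*(-11) = -198/7)
48053 - u(63, 197) = 48053 - 1*(-198/7) = 48053 + 198/7 = 336569/7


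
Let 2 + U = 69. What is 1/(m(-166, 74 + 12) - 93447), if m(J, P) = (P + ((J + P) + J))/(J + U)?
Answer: -99/9251093 ≈ -1.0701e-5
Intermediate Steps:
U = 67 (U = -2 + 69 = 67)
m(J, P) = (2*J + 2*P)/(67 + J) (m(J, P) = (P + ((J + P) + J))/(J + 67) = (P + (P + 2*J))/(67 + J) = (2*J + 2*P)/(67 + J))
1/(m(-166, 74 + 12) - 93447) = 1/(2*(-166 + (74 + 12))/(67 - 166) - 93447) = 1/(2*(-166 + 86)/(-99) - 93447) = 1/(2*(-1/99)*(-80) - 93447) = 1/(160/99 - 93447) = 1/(-9251093/99) = -99/9251093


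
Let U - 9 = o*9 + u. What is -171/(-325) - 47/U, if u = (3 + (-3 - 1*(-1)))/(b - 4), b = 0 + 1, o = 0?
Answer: -3183/650 ≈ -4.8969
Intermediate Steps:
b = 1
u = -⅓ (u = (3 + (-3 - 1*(-1)))/(1 - 4) = (3 + (-3 + 1))/(-3) = (3 - 2)*(-⅓) = 1*(-⅓) = -⅓ ≈ -0.33333)
U = 26/3 (U = 9 + (0*9 - ⅓) = 9 + (0 - ⅓) = 9 - ⅓ = 26/3 ≈ 8.6667)
-171/(-325) - 47/U = -171/(-325) - 47/26/3 = -171*(-1/325) - 47*3/26 = 171/325 - 141/26 = -3183/650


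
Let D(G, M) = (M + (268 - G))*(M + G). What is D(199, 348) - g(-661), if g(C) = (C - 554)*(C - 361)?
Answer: -1013631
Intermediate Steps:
D(G, M) = (G + M)*(268 + M - G) (D(G, M) = (268 + M - G)*(G + M) = (G + M)*(268 + M - G))
g(C) = (-554 + C)*(-361 + C)
D(199, 348) - g(-661) = (348² - 1*199² + 268*199 + 268*348) - (199994 + (-661)² - 915*(-661)) = (121104 - 1*39601 + 53332 + 93264) - (199994 + 436921 + 604815) = (121104 - 39601 + 53332 + 93264) - 1*1241730 = 228099 - 1241730 = -1013631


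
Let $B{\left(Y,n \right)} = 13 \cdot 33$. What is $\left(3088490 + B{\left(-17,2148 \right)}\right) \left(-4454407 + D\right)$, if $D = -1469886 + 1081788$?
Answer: $-14958105702095$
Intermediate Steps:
$B{\left(Y,n \right)} = 429$
$D = -388098$
$\left(3088490 + B{\left(-17,2148 \right)}\right) \left(-4454407 + D\right) = \left(3088490 + 429\right) \left(-4454407 - 388098\right) = 3088919 \left(-4842505\right) = -14958105702095$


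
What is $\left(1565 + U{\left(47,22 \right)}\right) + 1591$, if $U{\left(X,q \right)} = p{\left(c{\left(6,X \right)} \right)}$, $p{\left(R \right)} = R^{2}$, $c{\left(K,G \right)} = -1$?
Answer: $3157$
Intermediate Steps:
$U{\left(X,q \right)} = 1$ ($U{\left(X,q \right)} = \left(-1\right)^{2} = 1$)
$\left(1565 + U{\left(47,22 \right)}\right) + 1591 = \left(1565 + 1\right) + 1591 = 1566 + 1591 = 3157$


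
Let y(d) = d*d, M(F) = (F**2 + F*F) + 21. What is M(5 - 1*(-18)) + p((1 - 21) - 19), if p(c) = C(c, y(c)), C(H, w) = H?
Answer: 1040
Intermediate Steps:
M(F) = 21 + 2*F**2 (M(F) = (F**2 + F**2) + 21 = 2*F**2 + 21 = 21 + 2*F**2)
y(d) = d**2
p(c) = c
M(5 - 1*(-18)) + p((1 - 21) - 19) = (21 + 2*(5 - 1*(-18))**2) + ((1 - 21) - 19) = (21 + 2*(5 + 18)**2) + (-20 - 19) = (21 + 2*23**2) - 39 = (21 + 2*529) - 39 = (21 + 1058) - 39 = 1079 - 39 = 1040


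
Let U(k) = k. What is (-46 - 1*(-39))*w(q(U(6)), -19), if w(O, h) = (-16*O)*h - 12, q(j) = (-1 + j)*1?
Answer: -10556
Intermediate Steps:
q(j) = -1 + j
w(O, h) = -12 - 16*O*h (w(O, h) = -16*O*h - 12 = -12 - 16*O*h)
(-46 - 1*(-39))*w(q(U(6)), -19) = (-46 - 1*(-39))*(-12 - 16*(-1 + 6)*(-19)) = (-46 + 39)*(-12 - 16*5*(-19)) = -7*(-12 + 1520) = -7*1508 = -10556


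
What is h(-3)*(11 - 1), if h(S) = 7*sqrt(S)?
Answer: 70*I*sqrt(3) ≈ 121.24*I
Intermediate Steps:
h(-3)*(11 - 1) = (7*sqrt(-3))*(11 - 1) = (7*(I*sqrt(3)))*10 = (7*I*sqrt(3))*10 = 70*I*sqrt(3)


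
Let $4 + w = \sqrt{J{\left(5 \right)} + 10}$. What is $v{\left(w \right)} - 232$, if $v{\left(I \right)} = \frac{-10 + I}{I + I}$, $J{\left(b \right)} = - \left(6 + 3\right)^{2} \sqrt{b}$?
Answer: $- \frac{5057429}{21846} - \frac{10 \sqrt{10 - 81 \sqrt{5}}}{10923} + \frac{180 \sqrt{5}}{3641} + \frac{45 \sqrt{5} \sqrt{10 - 81 \sqrt{5}}}{3641} \approx -231.39 + 0.34954 i$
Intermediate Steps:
$J{\left(b \right)} = - 81 \sqrt{b}$ ($J{\left(b \right)} = - 9^{2} \sqrt{b} = \left(-1\right) 81 \sqrt{b} = - 81 \sqrt{b}$)
$w = -4 + \sqrt{10 - 81 \sqrt{5}}$ ($w = -4 + \sqrt{- 81 \sqrt{5} + 10} = -4 + \sqrt{10 - 81 \sqrt{5}} \approx -4.0 + 13.081 i$)
$v{\left(I \right)} = \frac{-10 + I}{2 I}$
$v{\left(w \right)} - 232 = \frac{-10 - \left(4 - \sqrt{10 - 81 \sqrt{5}}\right)}{2 \left(-4 + \sqrt{10 - 81 \sqrt{5}}\right)} - 232 = \frac{-14 + \sqrt{10 - 81 \sqrt{5}}}{2 \left(-4 + \sqrt{10 - 81 \sqrt{5}}\right)} - 232 = -232 + \frac{-14 + \sqrt{10 - 81 \sqrt{5}}}{2 \left(-4 + \sqrt{10 - 81 \sqrt{5}}\right)}$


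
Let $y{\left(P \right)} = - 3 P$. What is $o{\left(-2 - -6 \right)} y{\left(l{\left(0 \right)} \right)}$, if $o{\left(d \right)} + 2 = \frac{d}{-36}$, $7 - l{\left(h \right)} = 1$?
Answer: $38$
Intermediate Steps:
$l{\left(h \right)} = 6$ ($l{\left(h \right)} = 7 - 1 = 6$)
$o{\left(d \right)} = -2 - \frac{d}{36}$ ($o{\left(d \right)} = -2 + \frac{d}{-36} = -2 + d \left(- \frac{1}{36}\right) = -2 - \frac{d}{36}$)
$o{\left(-2 - -6 \right)} y{\left(l{\left(0 \right)} \right)} = \left(-2 - \frac{-2 - -6}{36}\right) \left(\left(-3\right) 6\right) = \left(-2 - \frac{-2 + 6}{36}\right) \left(-18\right) = \left(-2 - \frac{1}{9}\right) \left(-18\right) = \left(- \frac{19}{9}\right) \left(-18\right) = 38$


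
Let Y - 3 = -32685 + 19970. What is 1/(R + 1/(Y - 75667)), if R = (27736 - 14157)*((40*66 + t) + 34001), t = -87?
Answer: 88379/43868398412313 ≈ 2.0146e-9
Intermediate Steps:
Y = -12712 (Y = 3 + (-32685 + 19970) = 3 - 12715 = -12712)
R = 496366766 (R = (27736 - 14157)*((40*66 - 87) + 34001) = 13579*((2640 - 87) + 34001) = 13579*(2553 + 34001) = 13579*36554 = 496366766)
1/(R + 1/(Y - 75667)) = 1/(496366766 + 1/(-12712 - 75667)) = 1/(496366766 + 1/(-88379)) = 1/(496366766 - 1/88379) = 1/(43868398412313/88379) = 88379/43868398412313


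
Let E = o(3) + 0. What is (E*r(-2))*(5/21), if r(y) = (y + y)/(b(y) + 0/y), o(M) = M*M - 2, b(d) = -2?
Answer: 10/3 ≈ 3.3333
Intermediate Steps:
o(M) = -2 + M² (o(M) = M² - 2 = -2 + M²)
r(y) = -y (r(y) = (y + y)/(-2 + 0/y) = (2*y)/(-2 + 0) = (2*y)/(-2) = (2*y)*(-½) = -y)
E = 7 (E = (-2 + 3²) + 0 = (-2 + 9) + 0 = 7 + 0 = 7)
(E*r(-2))*(5/21) = (7*(-1*(-2)))*(5/21) = (7*2)*(5*(1/21)) = 14*(5/21) = 10/3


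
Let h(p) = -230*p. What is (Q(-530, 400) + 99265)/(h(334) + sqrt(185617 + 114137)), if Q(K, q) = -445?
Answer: -3795676200/2950506323 - 148230*sqrt(33306)/2950506323 ≈ -1.2956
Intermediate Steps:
(Q(-530, 400) + 99265)/(h(334) + sqrt(185617 + 114137)) = (-445 + 99265)/(-230*334 + sqrt(185617 + 114137)) = 98820/(-76820 + sqrt(299754)) = 98820/(-76820 + 3*sqrt(33306))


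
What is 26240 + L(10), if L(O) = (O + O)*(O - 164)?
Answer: 23160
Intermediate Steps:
L(O) = 2*O*(-164 + O) (L(O) = (2*O)*(-164 + O) = 2*O*(-164 + O))
26240 + L(10) = 26240 + 2*10*(-164 + 10) = 26240 + 2*10*(-154) = 26240 - 3080 = 23160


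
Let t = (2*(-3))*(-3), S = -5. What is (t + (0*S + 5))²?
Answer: 529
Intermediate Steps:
t = 18 (t = -6*(-3) = 18)
(t + (0*S + 5))² = (18 + (0*(-5) + 5))² = (18 + (0 + 5))² = (18 + 5)² = 23² = 529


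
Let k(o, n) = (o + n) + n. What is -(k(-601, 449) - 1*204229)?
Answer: 203932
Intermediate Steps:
k(o, n) = o + 2*n (k(o, n) = (n + o) + n = o + 2*n)
-(k(-601, 449) - 1*204229) = -((-601 + 2*449) - 1*204229) = -((-601 + 898) - 204229) = -(297 - 204229) = -1*(-203932) = 203932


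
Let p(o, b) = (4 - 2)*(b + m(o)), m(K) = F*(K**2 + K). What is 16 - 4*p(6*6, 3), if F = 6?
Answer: -63944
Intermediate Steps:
m(K) = 6*K + 6*K**2 (m(K) = 6*(K**2 + K) = 6*(K + K**2) = 6*K + 6*K**2)
p(o, b) = 2*b + 12*o*(1 + o) (p(o, b) = (4 - 2)*(b + 6*o*(1 + o)) = 2*(b + 6*o*(1 + o)) = 2*b + 12*o*(1 + o))
16 - 4*p(6*6, 3) = 16 - 4*(2*3 + 12*(6*6)*(1 + 6*6)) = 16 - 4*(6 + 12*36*(1 + 36)) = 16 - 4*(6 + 12*36*37) = 16 - 4*(6 + 15984) = 16 - 4*15990 = 16 - 63960 = -63944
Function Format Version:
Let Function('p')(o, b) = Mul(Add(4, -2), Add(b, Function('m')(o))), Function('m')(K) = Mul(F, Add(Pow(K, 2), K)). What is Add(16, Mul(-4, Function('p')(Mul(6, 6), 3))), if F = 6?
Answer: -63944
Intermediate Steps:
Function('m')(K) = Add(Mul(6, K), Mul(6, Pow(K, 2))) (Function('m')(K) = Mul(6, Add(Pow(K, 2), K)) = Mul(6, Add(K, Pow(K, 2))) = Add(Mul(6, K), Mul(6, Pow(K, 2))))
Function('p')(o, b) = Add(Mul(2, b), Mul(12, o, Add(1, o))) (Function('p')(o, b) = Mul(Add(4, -2), Add(b, Mul(6, o, Add(1, o)))) = Mul(2, Add(b, Mul(6, o, Add(1, o)))) = Add(Mul(2, b), Mul(12, o, Add(1, o))))
Add(16, Mul(-4, Function('p')(Mul(6, 6), 3))) = Add(16, Mul(-4, Add(Mul(2, 3), Mul(12, Mul(6, 6), Add(1, Mul(6, 6)))))) = Add(16, Mul(-4, Add(6, Mul(12, 36, Add(1, 36))))) = Add(16, Mul(-4, Add(6, Mul(12, 36, 37)))) = Add(16, Mul(-4, Add(6, 15984))) = Add(16, Mul(-4, 15990)) = Add(16, -63960) = -63944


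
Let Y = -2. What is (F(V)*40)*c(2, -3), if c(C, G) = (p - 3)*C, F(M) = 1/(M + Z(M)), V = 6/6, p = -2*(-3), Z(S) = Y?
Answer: -240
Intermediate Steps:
Z(S) = -2
p = 6
V = 1 (V = 6*(⅙) = 1)
F(M) = 1/(-2 + M) (F(M) = 1/(M - 2) = 1/(-2 + M))
c(C, G) = 3*C (c(C, G) = (6 - 3)*C = 3*C)
(F(V)*40)*c(2, -3) = (40/(-2 + 1))*(3*2) = (40/(-1))*6 = -1*40*6 = -40*6 = -240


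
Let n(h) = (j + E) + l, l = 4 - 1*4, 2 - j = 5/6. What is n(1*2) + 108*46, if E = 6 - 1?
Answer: 29845/6 ≈ 4974.2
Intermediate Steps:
j = 7/6 (j = 2 - 5/6 = 7/6 ≈ 1.1667)
E = 5
l = 0 (l = 4 - 4 = 0)
n(h) = 37/6 (n(h) = (7/6 + 5) + 0 = 37/6 + 0 = 37/6)
n(1*2) + 108*46 = 37/6 + 108*46 = 37/6 + 4968 = 29845/6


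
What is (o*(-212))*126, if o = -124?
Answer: 3312288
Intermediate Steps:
(o*(-212))*126 = -124*(-212)*126 = 26288*126 = 3312288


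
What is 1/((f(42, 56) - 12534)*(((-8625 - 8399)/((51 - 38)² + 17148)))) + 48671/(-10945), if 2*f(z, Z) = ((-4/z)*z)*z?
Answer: -10454771127707/2351082666240 ≈ -4.4468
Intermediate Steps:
f(z, Z) = -2*z (f(z, Z) = (((-4/z)*z)*z)/2 = (-4*z)/2 = -2*z)
1/((f(42, 56) - 12534)*(((-8625 - 8399)/((51 - 38)² + 17148)))) + 48671/(-10945) = 1/((-2*42 - 12534)*(((-8625 - 8399)/((51 - 38)² + 17148)))) + 48671/(-10945) = 1/((-84 - 12534)*((-17024/(13² + 17148)))) + 48671*(-1/10945) = 1/((-12618)*((-17024/(169 + 17148)))) - 48671/10945 = -1/(12618*((-17024/17317))) - 48671/10945 = -1/(12618*((-17024*1/17317))) - 48671/10945 = -1/(12618*(-17024/17317)) - 48671/10945 = -1/12618*(-17317/17024) - 48671/10945 = 17317/214808832 - 48671/10945 = -10454771127707/2351082666240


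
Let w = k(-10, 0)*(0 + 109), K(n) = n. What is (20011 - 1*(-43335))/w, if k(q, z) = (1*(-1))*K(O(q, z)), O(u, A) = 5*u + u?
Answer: 31673/3270 ≈ 9.6859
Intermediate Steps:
O(u, A) = 6*u
k(q, z) = -6*q (k(q, z) = (1*(-1))*(6*q) = -6*q)
w = 6540 (w = (-6*(-10))*(0 + 109) = 60*109 = 6540)
(20011 - 1*(-43335))/w = (20011 - 1*(-43335))/6540 = (20011 + 43335)*(1/6540) = 63346*(1/6540) = 31673/3270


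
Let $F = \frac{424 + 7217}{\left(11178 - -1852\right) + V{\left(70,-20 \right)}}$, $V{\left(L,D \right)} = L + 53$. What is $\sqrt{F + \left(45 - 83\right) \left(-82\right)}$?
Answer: $\frac{\sqrt{539172892517}}{13153} \approx 55.826$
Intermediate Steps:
$V{\left(L,D \right)} = 53 + L$
$F = \frac{7641}{13153}$ ($F = \frac{424 + 7217}{\left(11178 - -1852\right) + \left(53 + 70\right)} = \frac{7641}{\left(11178 + 1852\right) + 123} = \frac{7641}{13030 + 123} = \frac{7641}{13153} \approx 0.58093$)
$\sqrt{F + \left(45 - 83\right) \left(-82\right)} = \sqrt{\frac{7641}{13153} + \left(45 - 83\right) \left(-82\right)} = \sqrt{\frac{7641}{13153} - -3116} = \sqrt{\frac{7641}{13153} + 3116} = \sqrt{\frac{40992389}{13153}} = \frac{\sqrt{539172892517}}{13153}$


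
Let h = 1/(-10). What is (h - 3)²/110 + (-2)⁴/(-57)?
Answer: -121223/627000 ≈ -0.19334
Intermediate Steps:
h = -⅒ (h = 1*(-⅒) = -⅒ ≈ -0.10000)
(h - 3)²/110 + (-2)⁴/(-57) = (-⅒ - 3)²/110 + (-2)⁴/(-57) = (-31/10)²*(1/110) + 16*(-1/57) = (961/100)*(1/110) - 16/57 = 961/11000 - 16/57 = -121223/627000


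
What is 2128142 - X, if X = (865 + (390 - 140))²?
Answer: 884917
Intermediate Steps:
X = 1243225 (X = (865 + 250)² = 1115² = 1243225)
2128142 - X = 2128142 - 1*1243225 = 2128142 - 1243225 = 884917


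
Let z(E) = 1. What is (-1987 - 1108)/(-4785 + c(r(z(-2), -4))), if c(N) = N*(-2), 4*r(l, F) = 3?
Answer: 6190/9573 ≈ 0.64661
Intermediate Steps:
r(l, F) = ¾ (r(l, F) = (¼)*3 = ¾)
c(N) = -2*N
(-1987 - 1108)/(-4785 + c(r(z(-2), -4))) = (-1987 - 1108)/(-4785 - 2*¾) = -3095/(-4785 - 3/2) = -3095/(-9573/2) = -3095*(-2/9573) = 6190/9573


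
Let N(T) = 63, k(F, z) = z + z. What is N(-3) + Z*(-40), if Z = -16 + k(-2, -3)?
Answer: 943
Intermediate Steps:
k(F, z) = 2*z
Z = -22 (Z = -16 + 2*(-3) = -16 - 6 = -22)
N(-3) + Z*(-40) = 63 - 22*(-40) = 63 + 880 = 943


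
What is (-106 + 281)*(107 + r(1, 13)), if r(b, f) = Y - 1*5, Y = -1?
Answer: 17675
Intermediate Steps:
r(b, f) = -6 (r(b, f) = -1 - 1*5 = -1 - 5 = -6)
(-106 + 281)*(107 + r(1, 13)) = (-106 + 281)*(107 - 6) = 175*101 = 17675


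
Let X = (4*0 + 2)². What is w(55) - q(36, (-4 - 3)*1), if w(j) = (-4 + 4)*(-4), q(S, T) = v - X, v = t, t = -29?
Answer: 33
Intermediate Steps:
v = -29
X = 4 (X = (0 + 2)² = 2² = 4)
q(S, T) = -33 (q(S, T) = -29 - 1*4 = -29 - 4 = -33)
w(j) = 0 (w(j) = 0*(-4) = 0)
w(55) - q(36, (-4 - 3)*1) = 0 - 1*(-33) = 0 + 33 = 33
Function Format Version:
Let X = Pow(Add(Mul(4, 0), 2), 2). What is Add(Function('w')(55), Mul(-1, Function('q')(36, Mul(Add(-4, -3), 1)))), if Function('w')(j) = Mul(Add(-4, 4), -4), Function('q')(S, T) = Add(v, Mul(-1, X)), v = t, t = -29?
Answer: 33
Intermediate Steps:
v = -29
X = 4 (X = Pow(Add(0, 2), 2) = Pow(2, 2) = 4)
Function('q')(S, T) = -33 (Function('q')(S, T) = Add(-29, Mul(-1, 4)) = Add(-29, -4) = -33)
Function('w')(j) = 0 (Function('w')(j) = Mul(0, -4) = 0)
Add(Function('w')(55), Mul(-1, Function('q')(36, Mul(Add(-4, -3), 1)))) = Add(0, Mul(-1, -33)) = Add(0, 33) = 33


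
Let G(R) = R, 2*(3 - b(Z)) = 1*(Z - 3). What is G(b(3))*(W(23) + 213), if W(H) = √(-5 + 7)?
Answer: 639 + 3*√2 ≈ 643.24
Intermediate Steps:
b(Z) = 9/2 - Z/2 (b(Z) = 3 - (Z - 3)/2 = 3 - (-3 + Z)/2 = 3 + (3/2 - Z/2) = 9/2 - Z/2)
W(H) = √2
G(b(3))*(W(23) + 213) = (9/2 - ½*3)*(√2 + 213) = (9/2 - 3/2)*(213 + √2) = 3*(213 + √2) = 639 + 3*√2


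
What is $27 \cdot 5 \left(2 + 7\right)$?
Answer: $1215$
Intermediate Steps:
$27 \cdot 5 \left(2 + 7\right) = 27 \cdot 5 \cdot 9 = 27 \cdot 45 = 1215$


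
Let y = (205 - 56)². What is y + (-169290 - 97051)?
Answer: -244140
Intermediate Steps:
y = 22201 (y = 149² = 22201)
y + (-169290 - 97051) = 22201 + (-169290 - 97051) = 22201 - 266341 = -244140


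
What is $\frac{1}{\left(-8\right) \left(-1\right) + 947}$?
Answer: $\frac{1}{955} \approx 0.0010471$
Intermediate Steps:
$\frac{1}{\left(-8\right) \left(-1\right) + 947} = \frac{1}{8 + 947} = \frac{1}{955}$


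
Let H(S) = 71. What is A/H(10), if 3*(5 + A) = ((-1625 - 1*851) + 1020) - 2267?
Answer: -1246/71 ≈ -17.549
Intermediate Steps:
A = -1246 (A = -5 + (((-1625 - 1*851) + 1020) - 2267)/3 = -5 + (((-1625 - 851) + 1020) - 2267)/3 = -5 + ((-2476 + 1020) - 2267)/3 = -5 + (-1456 - 2267)/3 = -5 + (⅓)*(-3723) = -5 - 1241 = -1246)
A/H(10) = -1246/71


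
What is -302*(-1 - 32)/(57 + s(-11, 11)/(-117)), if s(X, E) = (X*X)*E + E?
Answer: 1166022/5327 ≈ 218.89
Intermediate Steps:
s(X, E) = E + E*X**2 (s(X, E) = X**2*E + E = E*X**2 + E = E + E*X**2)
-302*(-1 - 32)/(57 + s(-11, 11)/(-117)) = -302*(-1 - 32)/(57 + (11*(1 + (-11)**2))/(-117)) = -(-9966)/(57 + (11*(1 + 121))*(-1/117)) = -(-9966)/(57 + (11*122)*(-1/117)) = -(-9966)/(57 + 1342*(-1/117)) = -(-9966)/(57 - 1342/117) = -(-9966)/5327/117 = -(-9966)*117/5327 = -302*(-3861/5327) = 1166022/5327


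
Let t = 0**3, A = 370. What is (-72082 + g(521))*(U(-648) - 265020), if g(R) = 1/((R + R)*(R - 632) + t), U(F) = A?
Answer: 1103213146812625/57831 ≈ 1.9077e+10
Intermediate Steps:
U(F) = 370
t = 0
g(R) = 1/(2*R*(-632 + R)) (g(R) = 1/((R + R)*(R - 632) + 0) = 1/((2*R)*(-632 + R) + 0) = 1/(2*R*(-632 + R) + 0) = 1/(2*R*(-632 + R)))
(-72082 + g(521))*(U(-648) - 265020) = (-72082 + (1/2)/(521*(-632 + 521)))*(370 - 265020) = (-72082 + (1/2)*(1/521)/(-111))*(-264650) = (-72082 + (1/2)*(1/521)*(-1/111))*(-264650) = (-72082 - 1/115662)*(-264650) = -8337148285/115662*(-264650) = 1103213146812625/57831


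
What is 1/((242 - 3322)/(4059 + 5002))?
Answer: -9061/3080 ≈ -2.9419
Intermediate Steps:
1/((242 - 3322)/(4059 + 5002)) = 1/(-3080/9061) = -9061/3080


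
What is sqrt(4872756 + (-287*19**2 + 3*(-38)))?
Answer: sqrt(4769035) ≈ 2183.8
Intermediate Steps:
sqrt(4872756 + (-287*19**2 + 3*(-38))) = sqrt(4872756 + (-287*361 - 114)) = sqrt(4872756 + (-103607 - 114)) = sqrt(4872756 - 103721) = sqrt(4769035)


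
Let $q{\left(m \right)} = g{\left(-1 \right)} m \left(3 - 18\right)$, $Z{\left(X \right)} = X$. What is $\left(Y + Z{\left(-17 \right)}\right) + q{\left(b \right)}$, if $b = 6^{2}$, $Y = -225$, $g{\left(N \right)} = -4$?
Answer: $1918$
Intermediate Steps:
$b = 36$
$q{\left(m \right)} = 60 m$ ($q{\left(m \right)} = - 4 m \left(3 - 18\right) = - 4 m \left(-15\right) = 60 m$)
$\left(Y + Z{\left(-17 \right)}\right) + q{\left(b \right)} = \left(-225 - 17\right) + 60 \cdot 36 = -242 + 2160 = 1918$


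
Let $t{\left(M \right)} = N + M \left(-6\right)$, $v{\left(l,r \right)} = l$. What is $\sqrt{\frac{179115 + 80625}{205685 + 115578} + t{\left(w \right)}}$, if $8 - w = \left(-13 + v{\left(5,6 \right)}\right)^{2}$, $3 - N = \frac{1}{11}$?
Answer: $\frac{2 \sqrt{1060632257074093}}{3533893} \approx 18.431$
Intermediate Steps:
$N = \frac{32}{11}$ ($N = 3 - \frac{1}{11} = \frac{32}{11} \approx 2.9091$)
$w = -56$ ($w = 8 - \left(-13 + 5\right)^{2} = 8 - \left(-8\right)^{2} = 8 - 64 = -56$)
$t{\left(M \right)} = \frac{32}{11} - 6 M$ ($t{\left(M \right)} = \frac{32}{11} + M \left(-6\right) = \frac{32}{11} - 6 M$)
$\sqrt{\frac{179115 + 80625}{205685 + 115578} + t{\left(w \right)}} = \sqrt{\frac{179115 + 80625}{205685 + 115578} + \left(\frac{32}{11} - -336\right)} = \sqrt{\frac{259740}{321263} + \left(\frac{32}{11} + 336\right)} = \sqrt{259740 \cdot \frac{1}{321263} + \frac{3728}{11}} = \sqrt{\frac{259740}{321263} + \frac{3728}{11}} = \sqrt{\frac{1200525604}{3533893}} = \frac{2 \sqrt{1060632257074093}}{3533893}$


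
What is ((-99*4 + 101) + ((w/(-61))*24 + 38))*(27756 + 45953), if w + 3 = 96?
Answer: -1320054481/61 ≈ -2.1640e+7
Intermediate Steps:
w = 93 (w = -3 + 96 = 93)
((-99*4 + 101) + ((w/(-61))*24 + 38))*(27756 + 45953) = ((-99*4 + 101) + ((93/(-61))*24 + 38))*(27756 + 45953) = ((-396 + 101) + ((93*(-1/61))*24 + 38))*73709 = (-295 + (-93/61*24 + 38))*73709 = (-295 + (-2232/61 + 38))*73709 = (-295 + 86/61)*73709 = -17909/61*73709 = -1320054481/61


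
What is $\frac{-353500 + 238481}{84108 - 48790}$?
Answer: $- \frac{115019}{35318} \approx -3.2567$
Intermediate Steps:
$\frac{-353500 + 238481}{84108 - 48790} = - \frac{115019}{35318}$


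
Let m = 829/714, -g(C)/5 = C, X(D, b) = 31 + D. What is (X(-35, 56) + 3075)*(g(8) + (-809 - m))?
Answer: -1864143065/714 ≈ -2.6108e+6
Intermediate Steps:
g(C) = -5*C
m = 829/714 (m = 829*(1/714) = 829/714 ≈ 1.1611)
(X(-35, 56) + 3075)*(g(8) + (-809 - m)) = ((31 - 35) + 3075)*(-5*8 + (-809 - 1*829/714)) = (-4 + 3075)*(-40 + (-809 - 829/714)) = 3071*(-40 - 578455/714) = 3071*(-607015/714) = -1864143065/714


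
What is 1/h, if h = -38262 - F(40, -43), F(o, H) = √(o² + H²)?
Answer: -38262/1463977195 + √3449/1463977195 ≈ -2.6096e-5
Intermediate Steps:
F(o, H) = √(H² + o²)
h = -38262 - √3449 (h = -38262 - √((-43)² + 40²) = -38262 - √(1849 + 1600) = -38262 - √3449 ≈ -38321.)
1/h = 1/(-38262 - √3449)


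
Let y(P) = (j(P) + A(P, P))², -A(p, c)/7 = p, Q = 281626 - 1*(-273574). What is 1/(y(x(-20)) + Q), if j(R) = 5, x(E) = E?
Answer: 1/576225 ≈ 1.7354e-6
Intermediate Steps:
Q = 555200 (Q = 281626 + 273574 = 555200)
A(p, c) = -7*p
y(P) = (5 - 7*P)²
1/(y(x(-20)) + Q) = 1/((-5 + 7*(-20))² + 555200) = 1/((-5 - 140)² + 555200) = 1/((-145)² + 555200) = 1/(21025 + 555200) = 1/576225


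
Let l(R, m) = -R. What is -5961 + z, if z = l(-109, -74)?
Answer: -5852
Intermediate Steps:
z = 109 (z = -1*(-109) = 109)
-5961 + z = -5961 + 109 = -5852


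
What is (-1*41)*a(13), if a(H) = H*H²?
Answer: -90077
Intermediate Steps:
a(H) = H³
(-1*41)*a(13) = -1*41*13³ = -41*2197 = -90077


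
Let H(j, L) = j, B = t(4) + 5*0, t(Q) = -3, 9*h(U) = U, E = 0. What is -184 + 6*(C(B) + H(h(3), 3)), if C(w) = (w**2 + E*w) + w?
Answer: -146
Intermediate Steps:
h(U) = U/9
B = -3 (B = -3 + 5*0 = -3 + 0 = -3)
C(w) = w + w**2 (C(w) = (w**2 + 0*w) + w = (w**2 + 0) + w = w**2 + w = w + w**2)
-184 + 6*(C(B) + H(h(3), 3)) = -184 + 6*(-3*(1 - 3) + (1/9)*3) = -184 + 6*(-3*(-2) + 1/3) = -184 + 6*(6 + 1/3) = -184 + 6*(19/3) = -184 + 38 = -146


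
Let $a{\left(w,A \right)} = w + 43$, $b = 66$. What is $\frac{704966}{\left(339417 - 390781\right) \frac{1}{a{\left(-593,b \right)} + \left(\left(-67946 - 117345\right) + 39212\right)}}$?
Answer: $\frac{51684229807}{25682} \approx 2.0125 \cdot 10^{6}$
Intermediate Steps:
$a{\left(w,A \right)} = 43 + w$
$\frac{704966}{\left(339417 - 390781\right) \frac{1}{a{\left(-593,b \right)} + \left(\left(-67946 - 117345\right) + 39212\right)}} = \frac{704966}{\left(339417 - 390781\right) \frac{1}{\left(43 - 593\right) + \left(\left(-67946 - 117345\right) + 39212\right)}} = \frac{704966}{\left(-51364\right) \frac{1}{-550 + \left(-185291 + 39212\right)}} = \frac{704966}{\left(-51364\right) \frac{1}{-550 - 146079}} = \frac{704966}{\left(-51364\right) \frac{1}{-146629}} = \frac{704966}{\left(-51364\right) \left(- \frac{1}{146629}\right)} = \frac{704966}{\frac{51364}{146629}} = 704966 \cdot \frac{146629}{51364} = \frac{51684229807}{25682}$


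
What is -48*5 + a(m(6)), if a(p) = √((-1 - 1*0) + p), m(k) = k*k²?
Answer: -240 + √215 ≈ -225.34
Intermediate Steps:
m(k) = k³
a(p) = √(-1 + p) (a(p) = √((-1 + 0) + p) = √(-1 + p))
-48*5 + a(m(6)) = -48*5 + √(-1 + 6³) = -240 + √(-1 + 216) = -240 + √215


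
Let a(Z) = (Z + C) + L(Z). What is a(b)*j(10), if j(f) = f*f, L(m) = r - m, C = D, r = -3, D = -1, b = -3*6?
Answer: -400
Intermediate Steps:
b = -18
C = -1
L(m) = -3 - m
a(Z) = -4 (a(Z) = (Z - 1) + (-3 - Z) = (-1 + Z) + (-3 - Z) = -4)
j(f) = f**2
a(b)*j(10) = -4*10**2 = -4*100 = -400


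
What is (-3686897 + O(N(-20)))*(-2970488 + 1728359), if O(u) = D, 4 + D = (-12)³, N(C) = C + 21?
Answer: 4581753051141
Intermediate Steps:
N(C) = 21 + C
D = -1732 (D = -4 + (-12)³ = -4 - 1728 = -1732)
O(u) = -1732
(-3686897 + O(N(-20)))*(-2970488 + 1728359) = (-3686897 - 1732)*(-2970488 + 1728359) = -3688629*(-1242129) = 4581753051141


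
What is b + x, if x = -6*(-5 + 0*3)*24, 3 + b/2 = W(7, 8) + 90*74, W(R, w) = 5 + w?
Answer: 14060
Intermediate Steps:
b = 13340 (b = -6 + 2*((5 + 8) + 90*74) = -6 + 2*(13 + 6660) = -6 + 2*6673 = -6 + 13346 = 13340)
x = 720 (x = -6*(-5 + 0)*24 = -6*(-5)*24 = 30*24 = 720)
b + x = 13340 + 720 = 14060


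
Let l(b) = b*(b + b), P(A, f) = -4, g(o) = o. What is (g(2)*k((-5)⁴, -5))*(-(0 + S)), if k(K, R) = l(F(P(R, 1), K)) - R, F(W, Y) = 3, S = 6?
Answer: -276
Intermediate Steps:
l(b) = 2*b² (l(b) = b*(2*b) = 2*b²)
k(K, R) = 18 - R (k(K, R) = 2*3² - R = 2*9 - R = 18 - R)
(g(2)*k((-5)⁴, -5))*(-(0 + S)) = (2*(18 - 1*(-5)))*(-(0 + 6)) = (2*(18 + 5))*(-1*6) = (2*23)*(-6) = 46*(-6) = -276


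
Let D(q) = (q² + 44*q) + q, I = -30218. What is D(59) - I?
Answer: 36354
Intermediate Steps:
D(q) = q² + 45*q
D(59) - I = 59*(45 + 59) - 1*(-30218) = 59*104 + 30218 = 6136 + 30218 = 36354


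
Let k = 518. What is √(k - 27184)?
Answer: I*√26666 ≈ 163.3*I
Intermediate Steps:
√(k - 27184) = √(518 - 27184) = √(-26666) = I*√26666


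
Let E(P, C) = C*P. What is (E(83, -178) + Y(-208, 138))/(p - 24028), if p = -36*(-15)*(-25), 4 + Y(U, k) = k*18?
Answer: 6147/18764 ≈ 0.32760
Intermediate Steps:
Y(U, k) = -4 + 18*k (Y(U, k) = -4 + k*18 = -4 + 18*k)
p = -13500 (p = 540*(-25) = -13500)
(E(83, -178) + Y(-208, 138))/(p - 24028) = (-178*83 + (-4 + 18*138))/(-13500 - 24028) = (-14774 + (-4 + 2484))/(-37528) = (-14774 + 2480)*(-1/37528) = -12294*(-1/37528) = 6147/18764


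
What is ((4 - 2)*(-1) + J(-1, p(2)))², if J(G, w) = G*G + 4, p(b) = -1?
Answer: 9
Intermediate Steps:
J(G, w) = 4 + G² (J(G, w) = G² + 4 = 4 + G²)
((4 - 2)*(-1) + J(-1, p(2)))² = ((4 - 2)*(-1) + (4 + (-1)²))² = (2*(-1) + (4 + 1))² = (-2 + 5)² = 3² = 9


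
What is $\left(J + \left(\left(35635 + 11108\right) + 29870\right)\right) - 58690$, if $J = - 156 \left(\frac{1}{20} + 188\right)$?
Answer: $- \frac{57064}{5} \approx -11413.0$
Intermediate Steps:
$J = - \frac{146679}{5}$ ($J = - 156 \left(\frac{1}{20} + 188\right) = \left(-156\right) \frac{3761}{20} = - \frac{146679}{5} \approx -29336.0$)
$\left(J + \left(\left(35635 + 11108\right) + 29870\right)\right) - 58690 = \left(- \frac{146679}{5} + \left(\left(35635 + 11108\right) + 29870\right)\right) - 58690 = \left(- \frac{146679}{5} + \left(46743 + 29870\right)\right) - 58690 = \left(- \frac{146679}{5} + 76613\right) - 58690 = \frac{236386}{5} - 58690 = - \frac{57064}{5}$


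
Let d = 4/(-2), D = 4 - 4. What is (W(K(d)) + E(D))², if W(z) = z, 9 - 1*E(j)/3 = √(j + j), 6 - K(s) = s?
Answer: 1225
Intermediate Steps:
D = 0
d = -2 (d = 4*(-½) = -2)
K(s) = 6 - s
E(j) = 27 - 3*√2*√j (E(j) = 27 - 3*√(j + j) = 27 - 3*√2*√j)
(W(K(d)) + E(D))² = ((6 - 1*(-2)) + (27 - 3*√2*√0))² = ((6 + 2) + (27 - 3*√2*0))² = (8 + (27 + 0))² = (8 + 27)² = 35² = 1225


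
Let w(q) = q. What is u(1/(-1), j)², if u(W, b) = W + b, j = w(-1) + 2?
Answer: 0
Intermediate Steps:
j = 1 (j = -1 + 2 = 1)
u(1/(-1), j)² = (1/(-1) + 1)² = (-1 + 1)² = 0² = 0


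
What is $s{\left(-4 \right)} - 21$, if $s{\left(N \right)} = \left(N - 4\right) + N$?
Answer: $-33$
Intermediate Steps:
$s{\left(N \right)} = -4 + 2 N$ ($s{\left(N \right)} = \left(-4 + N\right) + N = -4 + 2 N$)
$s{\left(-4 \right)} - 21 = \left(-4 + 2 \left(-4\right)\right) - 21 = \left(-4 - 8\right) - 21 = -12 - 21 = -33$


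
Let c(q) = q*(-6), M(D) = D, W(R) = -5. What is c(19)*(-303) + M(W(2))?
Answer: 34537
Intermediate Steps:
c(q) = -6*q
c(19)*(-303) + M(W(2)) = -6*19*(-303) - 5 = -114*(-303) - 5 = 34542 - 5 = 34537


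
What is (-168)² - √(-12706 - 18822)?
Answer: 28224 - 2*I*√7882 ≈ 28224.0 - 177.56*I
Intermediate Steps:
(-168)² - √(-12706 - 18822) = 28224 - √(-31528) = 28224 - 2*I*√7882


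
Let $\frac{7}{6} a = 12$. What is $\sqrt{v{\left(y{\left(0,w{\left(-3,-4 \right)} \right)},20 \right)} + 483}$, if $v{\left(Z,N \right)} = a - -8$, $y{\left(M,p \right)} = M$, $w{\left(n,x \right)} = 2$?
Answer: $\frac{11 \sqrt{203}}{7} \approx 22.389$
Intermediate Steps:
$a = \frac{72}{7}$ ($a = \frac{6}{7} \cdot 12 = \frac{72}{7} \approx 10.286$)
$v{\left(Z,N \right)} = \frac{128}{7}$ ($v{\left(Z,N \right)} = \frac{72}{7} - -8 = \frac{72}{7} + 8 = \frac{128}{7}$)
$\sqrt{v{\left(y{\left(0,w{\left(-3,-4 \right)} \right)},20 \right)} + 483} = \sqrt{\frac{128}{7} + 483} = \sqrt{\frac{3509}{7}} = \frac{11 \sqrt{203}}{7}$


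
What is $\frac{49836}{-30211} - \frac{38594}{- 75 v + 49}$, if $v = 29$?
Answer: $\frac{530005999}{32114293} \approx 16.504$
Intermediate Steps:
$\frac{49836}{-30211} - \frac{38594}{- 75 v + 49} = \frac{49836}{-30211} - \frac{38594}{\left(-75\right) 29 + 49} = 49836 \left(- \frac{1}{30211}\right) - \frac{38594}{-2175 + 49} = - \frac{49836}{30211} - \frac{38594}{-2126} = - \frac{49836}{30211} - - \frac{19297}{1063} = - \frac{49836}{30211} + \frac{19297}{1063} = \frac{530005999}{32114293}$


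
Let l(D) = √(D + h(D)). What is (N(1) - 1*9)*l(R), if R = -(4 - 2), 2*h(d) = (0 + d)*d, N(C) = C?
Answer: 0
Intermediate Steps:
h(d) = d²/2 (h(d) = ((0 + d)*d)/2 = (d*d)/2 = d²/2)
R = -2 (R = -1*2 = -2)
l(D) = √(D + D²/2)
(N(1) - 1*9)*l(R) = (1 - 1*9)*(√2*√(-2*(2 - 2))/2) = (1 - 9)*(√2*√(-2*0)/2) = -4*√2*√0 = -4*√2*0 = -8*0 = 0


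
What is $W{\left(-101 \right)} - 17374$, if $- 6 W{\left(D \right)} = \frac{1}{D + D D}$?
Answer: $- \frac{1052864401}{60600} \approx -17374.0$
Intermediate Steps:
$W{\left(D \right)} = - \frac{1}{6 \left(D + D^{2}\right)}$ ($W{\left(D \right)} = - \frac{1}{6 \left(D + D D\right)} = - \frac{1}{6 \left(D + D^{2}\right)}$)
$W{\left(-101 \right)} - 17374 = - \frac{1}{6 \left(-101\right) \left(1 - 101\right)} - 17374 = \left(- \frac{1}{6}\right) \left(- \frac{1}{101}\right) \frac{1}{-100} - 17374 = \left(- \frac{1}{6}\right) \left(- \frac{1}{101}\right) \left(- \frac{1}{100}\right) - 17374 = - \frac{1}{60600} - 17374 = - \frac{1052864401}{60600}$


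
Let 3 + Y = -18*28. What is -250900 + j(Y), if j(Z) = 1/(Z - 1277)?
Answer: -447605601/1784 ≈ -2.5090e+5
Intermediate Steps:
Y = -507 (Y = -3 - 18*28 = -3 - 504 = -507)
j(Z) = 1/(-1277 + Z)
-250900 + j(Y) = -250900 + 1/(-1277 - 507) = -250900 + 1/(-1784) = -250900 - 1/1784 = -447605601/1784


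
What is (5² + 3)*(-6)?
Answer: -168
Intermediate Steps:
(5² + 3)*(-6) = (25 + 3)*(-6) = 28*(-6) = -168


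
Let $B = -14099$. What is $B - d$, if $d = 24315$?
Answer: $-38414$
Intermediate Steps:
$B - d = -14099 - 24315 = -38414$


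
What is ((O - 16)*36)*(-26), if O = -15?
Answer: 29016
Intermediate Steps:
((O - 16)*36)*(-26) = ((-15 - 16)*36)*(-26) = -31*36*(-26) = -1116*(-26) = 29016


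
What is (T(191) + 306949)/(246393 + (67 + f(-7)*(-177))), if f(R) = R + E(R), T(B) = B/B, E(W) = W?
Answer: 153475/124469 ≈ 1.2330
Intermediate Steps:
T(B) = 1
f(R) = 2*R (f(R) = R + R = 2*R)
(T(191) + 306949)/(246393 + (67 + f(-7)*(-177))) = (1 + 306949)/(246393 + (67 + (2*(-7))*(-177))) = 306950/(246393 + (67 - 14*(-177))) = 306950/(246393 + (67 + 2478)) = 306950/(246393 + 2545) = 306950/248938 = 306950*(1/248938) = 153475/124469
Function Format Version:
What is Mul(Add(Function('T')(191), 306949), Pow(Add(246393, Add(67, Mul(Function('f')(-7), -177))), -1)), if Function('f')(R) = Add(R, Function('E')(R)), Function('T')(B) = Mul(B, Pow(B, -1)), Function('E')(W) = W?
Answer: Rational(153475, 124469) ≈ 1.2330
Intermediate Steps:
Function('T')(B) = 1
Function('f')(R) = Mul(2, R) (Function('f')(R) = Add(R, R) = Mul(2, R))
Mul(Add(Function('T')(191), 306949), Pow(Add(246393, Add(67, Mul(Function('f')(-7), -177))), -1)) = Mul(Add(1, 306949), Pow(Add(246393, Add(67, Mul(Mul(2, -7), -177))), -1)) = Mul(306950, Pow(Add(246393, Add(67, Mul(-14, -177))), -1)) = Mul(306950, Pow(Add(246393, Add(67, 2478)), -1)) = Mul(306950, Pow(Add(246393, 2545), -1)) = Mul(306950, Pow(248938, -1)) = Mul(306950, Rational(1, 248938)) = Rational(153475, 124469)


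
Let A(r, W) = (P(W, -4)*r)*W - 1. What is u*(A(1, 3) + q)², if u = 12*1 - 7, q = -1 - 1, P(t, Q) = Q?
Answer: 1125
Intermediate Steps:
A(r, W) = -1 - 4*W*r (A(r, W) = (-4*r)*W - 1 = -4*W*r - 1 = -1 - 4*W*r)
q = -2
u = 5 (u = 12 - 7 = 5)
u*(A(1, 3) + q)² = 5*((-1 - 4*3*1) - 2)² = 5*((-1 - 12) - 2)² = 5*(-13 - 2)² = 5*(-15)² = 5*225 = 1125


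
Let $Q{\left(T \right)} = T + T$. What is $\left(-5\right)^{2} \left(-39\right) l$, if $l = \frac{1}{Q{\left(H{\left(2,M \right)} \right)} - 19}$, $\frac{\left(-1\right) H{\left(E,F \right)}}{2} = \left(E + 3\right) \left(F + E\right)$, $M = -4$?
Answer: $- \frac{325}{7} \approx -46.429$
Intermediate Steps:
$H{\left(E,F \right)} = - 2 \left(3 + E\right) \left(E + F\right)$ ($H{\left(E,F \right)} = - 2 \left(E + 3\right) \left(F + E\right) = - 2 \left(3 + E\right) \left(E + F\right)$)
$Q{\left(T \right)} = 2 T$
$l = \frac{1}{21}$ ($l = \frac{1}{2 \left(\left(-6\right) 2 - -24 - 2 \cdot 2^{2} - 4 \left(-4\right)\right) - 19} = \frac{1}{2 \left(-12 + 24 - 8 + 16\right) - 19} = \frac{1}{2 \cdot 20 - 19} = \frac{1}{40 - 19} = \frac{1}{21} \approx 0.047619$)
$\left(-5\right)^{2} \left(-39\right) l = \left(-5\right)^{2} \left(-39\right) \frac{1}{21} = 25 \left(-39\right) \frac{1}{21} = \left(-975\right) \frac{1}{21} = - \frac{325}{7}$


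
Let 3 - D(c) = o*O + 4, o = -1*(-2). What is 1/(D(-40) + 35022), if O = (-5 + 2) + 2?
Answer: 1/35023 ≈ 2.8553e-5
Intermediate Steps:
o = 2
O = -1 (O = -3 + 2 = -1)
D(c) = 1 (D(c) = 3 - (2*(-1) + 4) = 3 - (-2 + 4) = 3 - 1*2 = 3 - 2 = 1)
1/(D(-40) + 35022) = 1/(1 + 35022) = 1/35023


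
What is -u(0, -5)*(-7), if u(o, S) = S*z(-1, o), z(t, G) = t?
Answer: 35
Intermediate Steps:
u(o, S) = -S (u(o, S) = S*(-1) = -S)
-u(0, -5)*(-7) = -(-1)*(-5)*(-7) = -1*5*(-7) = -5*(-7) = 35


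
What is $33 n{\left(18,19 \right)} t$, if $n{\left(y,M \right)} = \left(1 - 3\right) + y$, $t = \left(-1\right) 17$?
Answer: $-8976$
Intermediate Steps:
$t = -17$
$n{\left(y,M \right)} = -2 + y$
$33 n{\left(18,19 \right)} t = 33 \left(-2 + 18\right) \left(-17\right) = 33 \cdot 16 \left(-17\right) = 33 \left(-272\right) = -8976$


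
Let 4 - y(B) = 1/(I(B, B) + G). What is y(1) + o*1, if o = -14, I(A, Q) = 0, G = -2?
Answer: -19/2 ≈ -9.5000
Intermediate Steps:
y(B) = 9/2 (y(B) = 4 - 1/(0 - 2) = 4 - 1/(-2) = 4 - 1*(-½) = 4 + ½ = 9/2)
y(1) + o*1 = 9/2 - 14*1 = 9/2 - 14 = -19/2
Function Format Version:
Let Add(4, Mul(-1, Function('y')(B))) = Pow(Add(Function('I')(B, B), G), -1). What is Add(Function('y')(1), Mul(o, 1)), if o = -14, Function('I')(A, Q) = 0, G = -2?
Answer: Rational(-19, 2) ≈ -9.5000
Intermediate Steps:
Function('y')(B) = Rational(9, 2) (Function('y')(B) = Add(4, Mul(-1, Pow(Add(0, -2), -1))) = Add(4, Mul(-1, Pow(-2, -1))) = Add(4, Mul(-1, Rational(-1, 2))) = Add(4, Rational(1, 2)) = Rational(9, 2))
Add(Function('y')(1), Mul(o, 1)) = Add(Rational(9, 2), Mul(-14, 1)) = Add(Rational(9, 2), -14) = Rational(-19, 2)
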